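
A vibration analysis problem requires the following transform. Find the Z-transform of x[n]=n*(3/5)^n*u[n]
Using the property Z{n*a^n*u[n]}=az/(z-a)^2
With a=3/5: X(z)=(3/5)z/(z - 3/5)^2, |z| > 3/5

Answer: (3/5)z/(z - 3/5)^2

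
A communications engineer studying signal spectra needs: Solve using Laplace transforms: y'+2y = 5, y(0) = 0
Take L of both sides: sY(s)-0+2Y(s) = 5/s
Y(s)(s+2) = 5/s+0
Y(s) = 5/(s(s+2))+0/(s+2)
Partial fractions: 5/(s(s+2)) = (5/2)/s - (5/2)/(s+2)
So Y(s) = (5/2)/s - (5/2)/(s+2)
Inverse transform (L^(-1){1/s} = 1, L^(-1){1/(s+2)} = e^(-2t)):

Answer: y(t) = 5/2 - (5/2)·e^(-2t)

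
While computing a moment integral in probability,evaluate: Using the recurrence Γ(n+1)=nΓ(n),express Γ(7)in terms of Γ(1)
Γ(7) = 6Γ(6) = 6·5Γ(5) = ... = 6!·Γ(1) = 720·Γ(1)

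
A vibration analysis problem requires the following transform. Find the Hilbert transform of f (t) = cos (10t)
The Hilbert transform shifts each frequency component by -pi/2.
H{cos(wt)}=sin(wt)
With w=10: H{cos(10t)}=sin(10t)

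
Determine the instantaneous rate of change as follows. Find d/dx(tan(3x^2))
Chain rule: d/dx[tan(u)]=sec²(u)·u' where u=3x^2
u'=6x

Answer: 6x·sec²(3x^2)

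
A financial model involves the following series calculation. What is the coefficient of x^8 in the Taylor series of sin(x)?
sin(x) has only odd powers. Coefficient of x^8 = 0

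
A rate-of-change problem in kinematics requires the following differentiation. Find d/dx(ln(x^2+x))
Chain rule: d/dx[ln(u)] = u'/u where u = x^2 + x
u' = 2x + 1

Answer: (2x + 1)/(x^2 + x)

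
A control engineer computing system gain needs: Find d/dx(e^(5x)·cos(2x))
Product rule: (fg)'=f'g+fg'
f=e^(5x), f'=5·e^(5x)
g=cos(2x), g'=-2·sin(2x)

Answer: 5·e^(5x)·cos(2x)-2·e^(5x)·sin(2x)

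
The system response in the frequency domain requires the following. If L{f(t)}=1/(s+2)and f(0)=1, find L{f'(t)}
L{f'(t)}=s·F(s) - f(0)=s/(s+2)-1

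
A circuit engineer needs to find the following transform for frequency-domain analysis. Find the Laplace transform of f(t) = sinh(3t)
L{sinh(at)}=a/(s²-a²)
L{sinh(3t)}=3/(s²-9)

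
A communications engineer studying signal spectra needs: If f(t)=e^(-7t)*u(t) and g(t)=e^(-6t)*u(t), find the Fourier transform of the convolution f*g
By the convolution theorem: F{f*g} = F(omega)*G(omega)
F(omega) = 1/(7 + j*omega), G(omega) = 1/(6 + j*omega)
F{f*g} = 1/((7 + j*omega)(6 + j*omega))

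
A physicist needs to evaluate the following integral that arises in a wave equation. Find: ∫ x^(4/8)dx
Power rule: ∫ x^(1/2) dx = x^(3/2)/(3/2) + C

Answer: (2/3)·x^(3/2) + C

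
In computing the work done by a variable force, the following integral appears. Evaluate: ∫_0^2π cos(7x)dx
Antiderivative: sin(7x)/7
Evaluate at bounds: [sin(7·2π)/7] - [sin(7·0)/7]
= ((0) - (0))/7 = 0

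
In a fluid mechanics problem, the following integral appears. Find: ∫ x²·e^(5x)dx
Integration by parts twice:
First: u=x², dv=e^(5x) dx => x²e^(5x)/5 - (2/5)∫ xe^(5x) dx
Second (∫ xe^(5x) dx): xe^(5x)/5 - e^(5x)/25
Combining: e^(5x)(x²/5 - 2x/25 + 2/125) + C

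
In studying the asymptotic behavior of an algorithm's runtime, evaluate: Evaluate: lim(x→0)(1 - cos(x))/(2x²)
Using 1-cos(u) ≈ u²/2 for small u:
(1-cos(x)) ≈ (x)²/2 = 1x²/2
So limit = 1/(2·2) = 1/4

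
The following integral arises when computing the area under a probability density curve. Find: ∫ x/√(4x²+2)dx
Let u = 4x² + 2, du = 8x dx
∫ (1/8)·u^(-1/2) du = √u/4 + C

Answer: √(4x² + 2)/4 + C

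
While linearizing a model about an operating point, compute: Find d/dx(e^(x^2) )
Chain rule: d/dx[e^u] = e^u · u' where u = x^2
u' = 2x

Answer: 2x·e^(x^2)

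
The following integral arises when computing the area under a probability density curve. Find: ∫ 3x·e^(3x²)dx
Let u = 3x², du = 6x dx
∫ (1/2)e^u du = e^u/2+C

Answer: e^(3x²)/2+C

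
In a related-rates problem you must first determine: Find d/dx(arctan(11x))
d/dx[arctan(u)] = u'/(1+u²), u = 11x, u' = 11

Answer: 11/(1+121x²)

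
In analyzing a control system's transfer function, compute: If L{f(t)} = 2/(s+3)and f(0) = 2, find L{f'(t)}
L{f'(t)} = s·F(s) - f(0) = 2s/(s + 3) - 2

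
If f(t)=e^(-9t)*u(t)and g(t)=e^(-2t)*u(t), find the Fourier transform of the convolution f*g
By the convolution theorem: F{f * g} = F(omega) * G(omega)
F(omega) = 1/(9 + j * omega), G(omega) = 1/(2 + j * omega)
F{f * g} = 1/((9 + j * omega)(2 + j * omega))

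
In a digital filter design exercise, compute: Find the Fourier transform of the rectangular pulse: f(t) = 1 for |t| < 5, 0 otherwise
F(omega)=integral from -5 to 5 of e^(-j * omega * t) dt
=2 * sin(5 * omega)/omega=10 * sinc(5 * omega/pi)

Answer: 2 * sin(5 * omega)/omega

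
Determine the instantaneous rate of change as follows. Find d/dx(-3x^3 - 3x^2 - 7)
Power rule: d/dx(ax^n)=n·a·x^(n-1)
Term by term: -9·x^2-6·x

Answer: -9x^2-6x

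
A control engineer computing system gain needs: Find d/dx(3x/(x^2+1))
Quotient rule: (f/g)' = (f'g - fg')/g²
f = 3x, f' = 3
g = x^2 + 1, g' = 2x

Answer: (3·(x^2 + 1) - 6x^2)/(x^2 + 1)²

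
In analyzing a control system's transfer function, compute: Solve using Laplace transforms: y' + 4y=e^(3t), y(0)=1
Take L: sY - 1 + 4Y=1/(s-3)
Y(s + 4)=1/(s-3) + 1
Y=1/((s-3)(s + 4)) + 1/(s + 4)
Partial fractions: 1/((s-3)(s + 4))=(1/7)/(s-3) - (1/7)/(s + 4)
So Y=(1/7)/(s-3) + (6/7)/(s + 4)
Inverse Laplace transform (L^(-1){1/(s-3)}=e^(3t), L^(-1){1/(s + 4)}=e^(-4t)):

Answer: y(t)=(1/7)·e^(3t) + (6/7)·e^(-4t)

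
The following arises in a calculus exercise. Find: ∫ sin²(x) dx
Using identity sin²(u)=(1 - cos(2u))/2:
∫ (1 - cos(2x))/2 dx=x/2 - sin(2x)/4 + C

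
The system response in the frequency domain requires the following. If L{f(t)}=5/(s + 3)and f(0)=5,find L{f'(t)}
L{f'(t)}=s·F(s) - f(0)=5s/(s+3)-5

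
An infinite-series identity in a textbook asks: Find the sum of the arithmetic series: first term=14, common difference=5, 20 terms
Last term: a_n=14+(20-1)·5=109
Sum=n(a_1+a_n)/2=20(14+109)/2=1230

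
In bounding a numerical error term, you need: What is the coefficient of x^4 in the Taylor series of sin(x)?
sin(x) has only odd powers. Coefficient of x^4=0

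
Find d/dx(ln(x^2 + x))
Chain rule: d/dx[ln(u)] = u'/u where u = x^2+x
u' = 2x+1

Answer: (2x+1)/(x^2+x)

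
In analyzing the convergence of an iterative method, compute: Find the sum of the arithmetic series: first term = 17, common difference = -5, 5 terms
Last term: a_n = 17 + (5 - 1)·-5 = -3
Sum = n(a_1 + a_n)/2 = 5(17 + (-3))/2 = 35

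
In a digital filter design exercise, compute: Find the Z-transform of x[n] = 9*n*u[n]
Z{n * u[n]}=z/(z-1)^2
By linearity: Z{9 * n * u[n]}=9z/(z-1)^2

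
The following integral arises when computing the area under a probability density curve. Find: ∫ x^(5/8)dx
Power rule: ∫ x^(5/8) dx=x^(13/8)/(13/8)+C

Answer: (8/13)·x^(13/8)+C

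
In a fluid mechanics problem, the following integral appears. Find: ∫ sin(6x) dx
Using substitution u=6x: ∫ sin(u) du/6=-cos(u)/6+C

Answer: (-1/6)cos(6x)+C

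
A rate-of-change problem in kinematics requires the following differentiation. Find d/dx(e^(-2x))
Chain rule: d/dx[e^u]=e^u · u' where u=-2x
u'=-2

Answer: -2·e^(-2x)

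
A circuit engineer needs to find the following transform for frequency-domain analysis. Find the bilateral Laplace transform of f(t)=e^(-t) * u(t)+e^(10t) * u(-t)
For e^(-t) * u(t): L=1/(s + 1), Re(s) > -1
For e^(10t) * u(-t): L=-1/(s-10), Re(s) < 10
Combined: F(s)=1/(s + 1) - 1/(s-10), -1 < Re(s) < 10

Answer: 1/(s + 1) - 1/(s-10), ROC: -1 < Re(s) < 10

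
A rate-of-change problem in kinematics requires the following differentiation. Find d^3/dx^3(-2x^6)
Apply power rule 3 times:
d^1: -12x^5
d^2: -60x^4
d^3: -240x^3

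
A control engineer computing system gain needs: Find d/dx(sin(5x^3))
Chain rule: d/dx[sin(u)]=cos(u)·u' where u=5x^3
u'=15x^2

Answer: 15x^2·cos(5x^3)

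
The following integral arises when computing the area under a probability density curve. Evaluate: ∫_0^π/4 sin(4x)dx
Antiderivative: -cos(4x)/4
Evaluate at bounds: [-cos(4·π/4)/4] - [-cos(4·0)/4]
=(-(-1) + (1))/4=1/2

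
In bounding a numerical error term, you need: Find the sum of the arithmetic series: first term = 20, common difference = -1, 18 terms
Last term: a_n=20 + (18 - 1)·-1=3
Sum=n(a_1 + a_n)/2=18(20 + 3)/2=207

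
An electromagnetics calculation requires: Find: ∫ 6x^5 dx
Using power rule: ∫ 6x^5 dx=6/6 x^6 + C=x^6 + C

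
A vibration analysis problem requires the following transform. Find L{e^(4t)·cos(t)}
First shifting: L{e^(at)f(t)} = F(s-a)
L{cos(t)} = s/(s² + 1)
Shift: (s-4)/((s-4)² + 1)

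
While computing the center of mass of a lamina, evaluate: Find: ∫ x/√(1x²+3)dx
Let u = x² + 3, du = 2x dx
∫ (1/2)·u^(-1/2) du = √u + C

Answer: √(x² + 3) + C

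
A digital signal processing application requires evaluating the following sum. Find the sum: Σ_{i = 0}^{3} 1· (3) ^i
Geometric series: S=a(1 - r^n)/(1 - r)
a=1, r=3, n=4
S=1(1 - 81)/-2=40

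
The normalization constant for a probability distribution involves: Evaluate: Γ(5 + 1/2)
Γ(n+1/2) = (2n)!√π/(4^n·n!)
= 3628800√π/(1024·120) = (945/32)·√π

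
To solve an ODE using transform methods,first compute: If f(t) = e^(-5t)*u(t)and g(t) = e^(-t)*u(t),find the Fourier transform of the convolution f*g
By the convolution theorem: F{f*g}=F(omega)*G(omega)
F(omega)=1/(5+j*omega), G(omega)=1/(1+j*omega)
F{f*g}=1/((5+j*omega)(1+j*omega))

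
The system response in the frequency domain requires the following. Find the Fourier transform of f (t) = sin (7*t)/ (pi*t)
sin(W*t)/(pi*t)=(W/pi)*sinc(W*t/pi) is the impulse response of the ideal low-pass filter with cutoff W (here W=7).
Its Fourier transform is a rectangular function:
F(omega)=1 for |omega| < 7, 0 otherwise

Answer: rect(omega/14) [i.e., 1 for |omega| < 7, 0 otherwise]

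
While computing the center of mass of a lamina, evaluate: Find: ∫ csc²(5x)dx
Since d/dx[-cot(5x)]=5csc²(5x), integral=-cot(5x)/5+C

Answer: (-1/5)cot(5x)+C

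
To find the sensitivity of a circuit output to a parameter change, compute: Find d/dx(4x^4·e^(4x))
Product rule: (fg)' = f'g + fg'
f = 4x^4, f' = 16x^3
g = e^(4x), g' = 4·e^(4x)

Answer: 16x^3·e^(4x) + 16x^4·e^(4x)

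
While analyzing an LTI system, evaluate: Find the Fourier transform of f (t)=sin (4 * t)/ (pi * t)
sin(W * t)/(pi * t)=(W/pi) * sinc(W * t/pi) is the impulse response of the ideal low-pass filter with cutoff W (here W=4).
Its Fourier transform is a rectangular function:
F(omega)=1 for |omega| < 4, 0 otherwise

Answer: rect(omega/8) [i.e., 1 for |omega| < 4, 0 otherwise]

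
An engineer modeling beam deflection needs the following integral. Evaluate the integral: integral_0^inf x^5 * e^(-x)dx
This is a Gamma integral. Substitute u = 1x:
integral_0^inf x^5 * e^(-x) dx = (1/1^6) integral_0^inf u^5 * e^(-u) du
= Gamma(6)/1^6 = 5!/1^6 = 120/1

Answer: 120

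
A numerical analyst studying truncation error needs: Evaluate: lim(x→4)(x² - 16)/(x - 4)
Factor: (x² - 16) = (x-4)(x+4)
Cancel (x-4): lim(x→4) (x+4) = 8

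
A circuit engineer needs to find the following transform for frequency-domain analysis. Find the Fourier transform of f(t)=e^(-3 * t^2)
The Fourier transform of a Gaussian e^(-a*t^2) is sqrt(pi/a)*e^(-omega^2/(4a)).
With a=3: F(omega)=sqrt(pi/3)*e^(-omega^2/12)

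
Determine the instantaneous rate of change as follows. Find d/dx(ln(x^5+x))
Chain rule: d/dx[ln(u)]=u'/u where u=x^5 + x
u'=5x^4 + 1

Answer: (5x^4 + 1)/(x^5 + x)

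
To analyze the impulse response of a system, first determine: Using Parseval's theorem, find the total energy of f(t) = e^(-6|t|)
Parseval's theorem: E=integral |f(t)|^2 dt=(1/2pi) integral |F(omega)|^2 domega
E=integral_{-inf}^{inf} e^(-12|t|) dt=2 * integral_0^inf e^(-12t) dt=2/(2 * 6)=1/6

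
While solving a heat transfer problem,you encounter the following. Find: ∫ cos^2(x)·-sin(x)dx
Let u=cos(x), du=-sin(x) dx
∫ u^2 du=u^3/3+C

Answer: cos^3(x)/3+C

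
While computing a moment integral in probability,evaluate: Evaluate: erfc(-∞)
erfc(x)=1 - erf(x); erfc(-∞)=1 - erf(-∞)=1 - (-1)=2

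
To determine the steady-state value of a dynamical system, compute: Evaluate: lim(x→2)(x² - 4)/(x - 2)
Factor: (x² - 4)=(x-2)(x + 2)
Cancel (x-2): lim(x→2) (x + 2)=4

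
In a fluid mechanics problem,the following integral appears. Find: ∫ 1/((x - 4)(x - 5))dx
Partial fractions: 1/((x-4)(x-5)) = A/(x-4)+B/(x-5)
A = -1, B = 1
∫ [-1· 1/(x-4)+1· 1/(x-5)] dx
= (1)[ln|x-5| - ln|x-4|]+C

Answer: ln|(x-5)/(x-4)|+C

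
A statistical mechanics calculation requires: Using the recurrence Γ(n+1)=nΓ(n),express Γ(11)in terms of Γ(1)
Γ(11) = 10Γ(10) = 10·9Γ(9) = ... = 10!·Γ(1) = 3628800·Γ(1)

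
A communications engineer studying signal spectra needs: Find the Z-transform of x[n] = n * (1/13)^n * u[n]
Using the property Z{n * a^n * u[n]}=az/(z-a)^2
With a=1/13: X(z)=(1/13)z/(z - 1/13)^2, |z| > 1/13

Answer: (1/13)z/(z - 1/13)^2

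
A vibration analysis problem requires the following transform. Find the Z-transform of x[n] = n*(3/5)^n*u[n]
Using the property Z{n * a^n * u[n]} = az/(z-a)^2
With a = 3/5: X(z) = (3/5)z/(z - 3/5)^2, |z| > 3/5

Answer: (3/5)z/(z - 3/5)^2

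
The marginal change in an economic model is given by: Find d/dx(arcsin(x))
d/dx[arcsin(u)]=u'/√(1-u²), u=x, u'=1

Answer: 1/√(1-x²)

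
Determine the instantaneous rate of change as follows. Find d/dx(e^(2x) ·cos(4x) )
Product rule: (fg)' = f'g+fg'
f = e^(2x), f' = 2·e^(2x)
g = cos(4x), g' = -4·sin(4x)

Answer: 2·e^(2x)·cos(4x)-4·e^(2x)·sin(4x)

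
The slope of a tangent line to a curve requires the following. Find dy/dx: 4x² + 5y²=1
Differentiate: 8x + 10y·(dy/dx)=0
dy/dx=-8x/(10y)=-(4/5)·(x/y)

Answer: dy/dx=-(4/5)·(x/y)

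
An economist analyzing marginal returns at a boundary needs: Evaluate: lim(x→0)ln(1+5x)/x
L'Hôpital (0/0): lim 5/(1+5x) / 1 = 5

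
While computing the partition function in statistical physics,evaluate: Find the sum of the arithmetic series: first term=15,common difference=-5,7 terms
Last term: a_n = 15 + (7 - 1)·-5 = -15
Sum = n(a_1 + a_n)/2 = 7(15 + (-15))/2 = 0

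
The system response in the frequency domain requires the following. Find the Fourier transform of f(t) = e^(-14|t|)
Using the standard pair: F{e^(-a|t|)}=2a/(a^2+omega^2)
With a=14: F(omega)=28/(196+omega^2)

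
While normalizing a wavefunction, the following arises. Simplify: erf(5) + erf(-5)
erf is odd: erf(-5)=-erf(5)
erf(5)+erf(-5)=erf(5) - erf(5)=0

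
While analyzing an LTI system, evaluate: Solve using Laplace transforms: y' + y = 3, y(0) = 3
Take L of both sides: sY(s) - 3 + Y(s)=3/s
Y(s)(s + 1)=3/s + 3
Y(s)=3/(s(s + 1)) + 3/(s + 1)
Partial fractions: 3/(s(s + 1))=3/s - 3/(s + 1)
So Y(s)=3/s
Inverse transform (L^(-1){1/s}=1, L^(-1){1/(s + 1)}=e^(-t)):

Answer: y(t)=3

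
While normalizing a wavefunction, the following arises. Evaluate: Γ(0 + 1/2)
Γ(1/2)=√π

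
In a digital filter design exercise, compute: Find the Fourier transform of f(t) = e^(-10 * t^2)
The Fourier transform of a Gaussian e^(-a * t^2) is sqrt(pi/a) * e^(-omega^2/(4a)).
With a = 10: F(omega) = sqrt(pi/10) * e^(-omega^2/40)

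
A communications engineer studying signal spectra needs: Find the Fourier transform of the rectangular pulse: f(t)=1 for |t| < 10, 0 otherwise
F(omega) = integral from -10 to 10 of e^(-j * omega * t) dt
= 2 * sin(10 * omega)/omega = 20 * sinc(10 * omega/pi)

Answer: 2 * sin(10 * omega)/omega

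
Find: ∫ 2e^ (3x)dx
Since d/dx[e^(3x)] = 3e^(3x), we get 2/3 e^(3x)+C

Answer: (2/3)e^(3x)+C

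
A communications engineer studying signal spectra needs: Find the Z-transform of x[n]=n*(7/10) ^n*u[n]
Using the property Z{n*a^n*u[n]}=az/(z-a)^2
With a=7/10: X(z)=(7/10)z/(z - 7/10)^2, |z| > 7/10

Answer: (7/10)z/(z - 7/10)^2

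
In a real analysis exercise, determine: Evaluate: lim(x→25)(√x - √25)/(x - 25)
Multiply by conjugate (√x + √25)/(√x + √25):
=(x - 25)/((x - 25)(√x + √25))=1/(√x + √25)
As x → 25: 1/(2√25)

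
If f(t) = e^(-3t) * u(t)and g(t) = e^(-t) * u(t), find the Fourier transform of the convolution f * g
By the convolution theorem: F{f*g} = F(omega)*G(omega)
F(omega) = 1/(3 + j*omega), G(omega) = 1/(1 + j*omega)
F{f*g} = 1/((3 + j*omega)(1 + j*omega))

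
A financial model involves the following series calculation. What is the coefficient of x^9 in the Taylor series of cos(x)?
cos(x) has only even powers. Coefficient of x^9=0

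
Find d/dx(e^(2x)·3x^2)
Product rule: (fg)'=f'g + fg'
f=e^(2x), f'=2·e^(2x)
g=3x^2, g'=6x

Answer: 6·e^(2x)·x^2 + 6·e^(2x)·x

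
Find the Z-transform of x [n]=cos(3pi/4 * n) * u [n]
Z{cos(w0*n)*u[n]}=z(z - cos(w0))/(z^2-2z*cos(w0)+1)
With w0=3pi/4: X(z)=z(z - cos(3pi/4))/(z^2-2z*cos(3pi/4)+1)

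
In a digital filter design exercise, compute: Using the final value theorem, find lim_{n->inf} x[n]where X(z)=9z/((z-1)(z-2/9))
Final value theorem: lim x[n]=lim_{z->1} (z-1) * X(z)
(z-1) * X(z)=9z/(z-2/9)
As z->1: 9/(1 - 2/9)=9/(7/9)=81/7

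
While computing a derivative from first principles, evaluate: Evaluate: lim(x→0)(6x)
Polynomial is continuous, so substitute x = 0:
6·0 = 0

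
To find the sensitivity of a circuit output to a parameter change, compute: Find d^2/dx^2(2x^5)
Apply power rule 2 times:
d^1: 10x^4
d^2: 40x^3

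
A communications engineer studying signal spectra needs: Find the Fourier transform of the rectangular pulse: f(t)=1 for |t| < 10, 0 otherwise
F(omega)=integral from -10 to 10 of e^(-j * omega * t) dt
=2 * sin(10 * omega)/omega=20 * sinc(10 * omega/pi)

Answer: 2 * sin(10 * omega)/omega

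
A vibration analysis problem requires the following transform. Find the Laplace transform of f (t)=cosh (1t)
L{cosh(at)}=s/(s²-a²)
L{cosh(1t)}=s/(s²-1)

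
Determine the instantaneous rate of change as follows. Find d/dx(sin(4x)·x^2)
Product rule: (fg)' = f'g+fg'
f = sin(4x), f' = 4·cos(4x)
g = x^2, g' = 2x

Answer: 4·cos(4x)·x^2+2·sin(4x)·x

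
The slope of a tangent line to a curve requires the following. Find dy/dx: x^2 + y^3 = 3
Differentiate: 2x+3y^2·(dy/dx) = 0
dy/dx = -2x/(3y^2)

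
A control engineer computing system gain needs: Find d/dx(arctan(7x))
d/dx[arctan(u)] = u'/(1 + u²), u = 7x, u' = 7

Answer: 7/(1 + 49x²)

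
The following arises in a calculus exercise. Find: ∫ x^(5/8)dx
Power rule: ∫ x^(5/8) dx=x^(13/8)/(13/8) + C

Answer: (8/13)·x^(13/8) + C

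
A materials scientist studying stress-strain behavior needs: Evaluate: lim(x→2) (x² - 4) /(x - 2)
Factor: (x² - 4) = (x-2)(x+2)
Cancel (x-2): lim(x→2) (x+2) = 4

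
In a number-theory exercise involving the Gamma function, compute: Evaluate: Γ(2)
Γ(n)=(n-1)! for positive integers
Γ(2)=1!=1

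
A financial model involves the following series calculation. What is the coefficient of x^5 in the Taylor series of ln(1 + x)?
ln(1+x)=Σ (-1)^(n+1) x^n/n
Coefficient of x^5=(-1)^6/5=1/5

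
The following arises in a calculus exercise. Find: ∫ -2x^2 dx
Using power rule: ∫ -2x^2 dx=-2/3 x^3+C=(-2/3)x^3+C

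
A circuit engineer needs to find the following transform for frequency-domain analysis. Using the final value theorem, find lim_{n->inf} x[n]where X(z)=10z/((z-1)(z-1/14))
Final value theorem: lim x[n]=lim_{z->1} (z-1) * X(z)
(z-1) * X(z)=10z/(z-1/14)
As z->1: 10/(1-1/14)=10/(13/14)=140/13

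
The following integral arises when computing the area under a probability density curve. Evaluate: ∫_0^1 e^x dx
Antiderivative: e^x
Evaluate: (e^1 - 1)

Answer: e^1 - 1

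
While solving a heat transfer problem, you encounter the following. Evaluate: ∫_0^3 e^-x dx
Antiderivative: -e^-x
Evaluate: -(e^-3 - 1)

Answer: (e^-3 - 1)/(-1)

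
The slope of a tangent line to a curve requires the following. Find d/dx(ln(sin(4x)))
Chain rule: d/dx[ln(u)]=u'/u where u=sin(4x)
u'=4cos(4x)

Answer: (4cos(4x))/(sin(4x))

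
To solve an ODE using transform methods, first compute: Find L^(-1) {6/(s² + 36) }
L^(-1){w/(s²+w²)}=sin(wt)
Here w=6

Answer: sin(6t)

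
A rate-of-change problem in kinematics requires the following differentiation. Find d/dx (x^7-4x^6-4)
Power rule: d/dx(ax^n)=n·a·x^(n-1)
Term by term: 7·x^6 - 24·x^5

Answer: 7x^6 - 24x^5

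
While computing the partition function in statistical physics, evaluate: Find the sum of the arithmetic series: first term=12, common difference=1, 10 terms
Last term: a_n = 12+(10-1)·1 = 21
Sum = n(a_1+a_n)/2 = 10(12+21)/2 = 165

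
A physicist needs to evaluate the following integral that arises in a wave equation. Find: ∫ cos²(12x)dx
Using identity cos²(u)=(1 + cos(2u))/2:
∫ (1 + cos(24x))/2 dx=x/2 + sin(24x)/48 + C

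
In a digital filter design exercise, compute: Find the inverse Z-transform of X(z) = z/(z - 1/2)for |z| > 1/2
Standard pair: z/(z-a) <-> a^n*u[n] for causal signals
With a=1/2: x[n]=(1/2)^n*u[n]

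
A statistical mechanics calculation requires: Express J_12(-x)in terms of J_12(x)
For integer n: J_n(-x)=(-1)^n J_n(x)
With n=12: J_12(-x)=(-1)^12 J_12(x)=J_12(x)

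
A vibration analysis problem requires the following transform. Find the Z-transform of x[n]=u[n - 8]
Using the time-shift property: Z{u[n-8]} = z^(-8)*z/(z-1)
= z^(-7)/(z-1)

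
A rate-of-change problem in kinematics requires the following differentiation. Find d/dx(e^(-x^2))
Chain rule: d/dx[e^u] = e^u · u' where u = -x^2
u' = -2x

Answer: -2x·e^(-x^2)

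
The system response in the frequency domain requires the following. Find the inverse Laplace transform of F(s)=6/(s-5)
L^(-1){6/(s-a)} = c·e^(at)
Here a = 5, c = 6

Answer: 6e^(5t)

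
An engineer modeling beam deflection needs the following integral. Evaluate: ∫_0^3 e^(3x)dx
Antiderivative: (1/3)e^(3x)
Evaluate: (1/3)(e^9-1)

Answer: (e^9-1)/3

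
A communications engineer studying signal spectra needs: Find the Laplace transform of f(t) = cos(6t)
L{cos(wt)}=s/(s²+w²)
L{cos(6t)}=s/(s²+36)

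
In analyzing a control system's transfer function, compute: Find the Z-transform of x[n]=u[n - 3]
Using the time-shift property: Z{u[n-3]}=z^(-3) * z/(z-1)
=z^(-2)/(z-1)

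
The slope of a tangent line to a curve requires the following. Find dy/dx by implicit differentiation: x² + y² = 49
Differentiate both sides: 2x + 2y·(dy/dx)=0
Solve: dy/dx=-2x/(2y)=-x/y

Answer: dy/dx=-x/y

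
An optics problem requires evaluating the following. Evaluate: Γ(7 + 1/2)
Γ(n + 1/2)=(2n)!√π/(4^n·n!)
=87178291200√π/(16384·5040)=(135135/128)·√π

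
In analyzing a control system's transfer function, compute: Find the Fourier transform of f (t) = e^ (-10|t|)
Using the standard pair: F{e^(-a|t|)}=2a/(a^2 + omega^2)
With a=10: F(omega)=20/(100 + omega^2)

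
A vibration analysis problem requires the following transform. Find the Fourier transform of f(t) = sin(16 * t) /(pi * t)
sin(W * t)/(pi * t) = (W/pi) * sinc(W * t/pi) is the impulse response of the ideal low-pass filter with cutoff W (here W = 16).
Its Fourier transform is a rectangular function:
F(omega) = 1 for |omega| < 16, 0 otherwise

Answer: rect(omega/32) [i.e., 1 for |omega| < 16, 0 otherwise]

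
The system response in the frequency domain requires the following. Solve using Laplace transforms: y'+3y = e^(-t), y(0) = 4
Take L: sY - 4 + 3Y = 1/(s + 1)
Y(s + 3) = 1/(s + 1) + 4
Y = 1/((s + 1)(s + 3)) + 4/(s + 3)
Partial fractions: 1/((s + 1)(s + 3)) = (1/2)/(s + 1) - (1/2)/(s + 3)
So Y = (1/2)/(s + 1) + (7/2)/(s + 3)
Inverse Laplace transform (L^(-1){1/(s + 1)} = e^(-t), L^(-1){1/(s + 3)} = e^(-3t)):

Answer: y(t) = (1/2)·e^(-t) + (7/2)·e^(-3t)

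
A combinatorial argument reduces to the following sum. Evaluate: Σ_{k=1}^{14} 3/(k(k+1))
Partial fractions: 3/(k(k + 1)) = 3/k - 3/(k + 1)
Telescoping sum: 3(1 - 1/15) = 3·14/15

Answer: 14/5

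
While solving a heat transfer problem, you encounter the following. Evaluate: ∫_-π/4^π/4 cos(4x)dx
Antiderivative: sin(4x)/4
Evaluate at bounds: [sin(4·π/4)/4] - [sin(4·-π/4)/4]
= ((0) - (0))/4 = 0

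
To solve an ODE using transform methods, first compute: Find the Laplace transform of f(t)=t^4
L{t^n}=n!/s^(n + 1)
L{t^4}=4!/s^5=24/s^5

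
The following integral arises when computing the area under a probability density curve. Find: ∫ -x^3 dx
Using power rule: ∫ -x^3 dx=-1/4 x^4 + C=(-1/4)x^4 + C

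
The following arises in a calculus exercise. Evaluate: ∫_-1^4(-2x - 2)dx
Step 1: Find antiderivative F(x)=-x^2-2x
Step 2: F(4) - F(-1)=-24 - (1)=-25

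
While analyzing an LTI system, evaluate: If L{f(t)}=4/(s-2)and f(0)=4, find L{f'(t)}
L{f'(t)} = s·F(s) - f(0) = 4s/(s-2)-4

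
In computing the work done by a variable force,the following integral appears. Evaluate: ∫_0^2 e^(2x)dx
Antiderivative: (1/2)e^(2x)
Evaluate: (1/2)(e^4 - 1)

Answer: (e^4 - 1)/2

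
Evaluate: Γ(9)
Γ(n) = (n-1)! for positive integers
Γ(9) = 8! = 40320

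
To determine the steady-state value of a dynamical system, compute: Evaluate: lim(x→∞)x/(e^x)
Apply L'Hôpital 1 times (∞/∞ each time):
Eventually get 1!/(e^x) → 0

Answer: 0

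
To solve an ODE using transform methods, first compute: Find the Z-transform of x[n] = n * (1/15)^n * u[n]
Using the property Z{n * a^n * u[n]} = az/(z-a)^2
With a = 1/15: X(z) = (1/15)z/(z - 1/15)^2, |z| > 1/15

Answer: (1/15)z/(z - 1/15)^2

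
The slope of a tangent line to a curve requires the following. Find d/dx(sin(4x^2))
Chain rule: d/dx[sin(u)] = cos(u)·u' where u = 4x^2
u' = 8x

Answer: 8x·cos(4x^2)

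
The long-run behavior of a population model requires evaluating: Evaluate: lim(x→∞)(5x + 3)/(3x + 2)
Divide numerator and denominator by x:
lim (5 + 3/x)/(3 + 2/x)=5/3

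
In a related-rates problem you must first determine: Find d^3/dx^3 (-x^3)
Apply power rule 3 times:
d^1: -3x^2
d^2: -6x
d^3: -6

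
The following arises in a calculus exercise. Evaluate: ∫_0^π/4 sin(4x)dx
Antiderivative: -cos(4x)/4
Evaluate at bounds: [-cos(4·π/4)/4] - [-cos(4·0)/4]
= (-(-1)+(1))/4 = 1/2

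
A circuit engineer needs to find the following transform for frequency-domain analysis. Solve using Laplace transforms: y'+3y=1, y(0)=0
Take L of both sides: sY(s) - 0 + 3Y(s)=1/s
Y(s)(s + 3)=1/s + 0
Y(s)=1/(s(s + 3)) + 0/(s + 3)
Partial fractions: 1/(s(s + 3))=(1/3)/s - (1/3)/(s + 3)
So Y(s)=(1/3)/s - (1/3)/(s + 3)
Inverse transform (L^(-1){1/s}=1, L^(-1){1/(s + 3)}=e^(-3t)):

Answer: y(t)=1/3 - (1/3)·e^(-3t)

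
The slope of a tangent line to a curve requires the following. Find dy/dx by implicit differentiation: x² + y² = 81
Differentiate both sides: 2x + 2y·(dy/dx) = 0
Solve: dy/dx = -2x/(2y) = -x/y

Answer: dy/dx = -x/y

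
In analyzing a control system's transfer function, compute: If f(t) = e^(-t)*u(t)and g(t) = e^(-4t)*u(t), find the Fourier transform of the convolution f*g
By the convolution theorem: F{f*g}=F(omega)*G(omega)
F(omega)=1/(1 + j*omega), G(omega)=1/(4 + j*omega)
F{f*g}=1/((1 + j*omega)(4 + j*omega))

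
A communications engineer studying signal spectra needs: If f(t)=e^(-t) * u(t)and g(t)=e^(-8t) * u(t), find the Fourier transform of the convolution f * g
By the convolution theorem: F{f*g} = F(omega)*G(omega)
F(omega) = 1/(1 + j*omega), G(omega) = 1/(8 + j*omega)
F{f*g} = 1/((1 + j*omega)(8 + j*omega))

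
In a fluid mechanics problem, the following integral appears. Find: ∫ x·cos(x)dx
By parts: u=x, dv=cos(x) dx
du=dx, v=sin(x)
=x·sin(x) + cos(x) + C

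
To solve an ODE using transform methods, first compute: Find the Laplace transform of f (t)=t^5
L{t^n}=n!/s^(n + 1)
L{t^5}=5!/s^6=120/s^6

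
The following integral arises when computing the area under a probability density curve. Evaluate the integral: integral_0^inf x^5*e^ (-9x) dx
This is a Gamma integral. Substitute u = 9x (du = 9 dx):
integral_0^inf x^5*e^(-9x) dx = (1/9^6) integral_0^inf u^5*e^(-u) du
= Gamma(6)/9^6 = 5!/9^6 = 120/531441

Answer: 40/177147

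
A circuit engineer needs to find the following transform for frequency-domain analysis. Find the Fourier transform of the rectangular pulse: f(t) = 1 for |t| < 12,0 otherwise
F(omega)=integral from -12 to 12 of e^(-j * omega * t) dt
=2 * sin(12 * omega)/omega=24 * sinc(12 * omega/pi)

Answer: 2 * sin(12 * omega)/omega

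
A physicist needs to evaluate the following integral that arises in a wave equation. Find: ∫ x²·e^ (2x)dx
Integration by parts twice:
First: u = x², dv = e^(2x) dx => x²e^(2x)/2 - (2/2)∫ xe^(2x) dx
Second (∫ xe^(2x) dx): xe^(2x)/2 - e^(2x)/4
Combining: e^(2x)(x²/2-2x/4+2/8)+C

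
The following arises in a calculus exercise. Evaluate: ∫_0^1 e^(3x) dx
Antiderivative: (1/3)e^(3x)
Evaluate: (1/3)(e^3-1)

Answer: (e^3-1)/3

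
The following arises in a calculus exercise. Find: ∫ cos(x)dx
Using standard integral: ∫ cos(x) dx=sin(x)+C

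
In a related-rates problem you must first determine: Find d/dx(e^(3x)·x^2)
Product rule: (fg)' = f'g + fg'
f = e^(3x), f' = 3·e^(3x)
g = x^2, g' = 2x

Answer: 3·e^(3x)·x^2 + 2·e^(3x)·x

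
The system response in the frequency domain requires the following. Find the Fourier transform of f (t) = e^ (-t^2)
The Fourier transform of a Gaussian e^(-t^2) is sqrt(pi) * e^(-omega^2/4).
With a = 1: F(omega) = sqrt(pi) * e^(-omega^2/4)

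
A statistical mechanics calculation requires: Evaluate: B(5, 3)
B(x,y) = Γ(x)Γ(y)/Γ(x + y) = (x-1)!(y-1)!/(x + y-1)!
B(5,3) = 4!·2!/7! = 1/105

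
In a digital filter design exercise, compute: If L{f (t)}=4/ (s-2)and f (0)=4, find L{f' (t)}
L{f'(t)} = s·F(s) - f(0) = 4s/(s-2) - 4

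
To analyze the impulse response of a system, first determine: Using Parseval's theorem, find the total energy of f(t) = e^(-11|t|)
Parseval's theorem: E=integral |f(t)|^2 dt=(1/2pi) integral |F(omega)|^2 domega
E=integral_{-inf}^{inf} e^(-22|t|) dt=2*integral_0^inf e^(-22t) dt=2/(2*11)=1/11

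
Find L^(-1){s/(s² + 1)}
L^(-1){s/(s² + w²)}=cos(wt)
Here w=1

Answer: cos(t)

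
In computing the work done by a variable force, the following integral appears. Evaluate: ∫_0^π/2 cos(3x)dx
Antiderivative: sin(3x)/3
Evaluate at bounds: [sin(3·π/2)/3] - [sin(3·0)/3]
= ((-1) - (0))/3 = -1/3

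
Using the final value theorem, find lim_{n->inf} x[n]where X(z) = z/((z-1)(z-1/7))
Final value theorem: lim x[n]=lim_{z->1} (z-1) * X(z)
(z-1) * X(z)=z/(z-1/7)
As z->1: 1/(1 - 1/7)=1/(6/7)=7/6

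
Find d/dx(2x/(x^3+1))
Quotient rule: (f/g)'=(f'g - fg')/g²
f=2x, f'=2
g=x^3 + 1, g'=3x^2

Answer: (2·(x^3 + 1) - 6x^3)/(x^3 + 1)²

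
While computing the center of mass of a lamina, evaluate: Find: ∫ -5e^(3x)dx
Since d/dx[e^(3x)]=3e^(3x), we get -5/3 e^(3x)+C

Answer: (-5/3)e^(3x)+C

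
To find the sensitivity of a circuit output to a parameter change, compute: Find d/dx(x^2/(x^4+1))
Quotient rule: (f/g)'=(f'g - fg')/g²
f=x^2, f'=2x
g=x^4+1, g'=4x^3

Answer: (2x·(x^4+1)-4x^5)/(x^4+1)²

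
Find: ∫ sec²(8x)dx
Since d/dx[tan(8x)] = 8sec²(8x), integral = tan(8x)/8 + C

Answer: (1/8)tan(8x) + C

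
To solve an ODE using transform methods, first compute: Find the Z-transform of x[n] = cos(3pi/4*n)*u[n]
Z{cos(w0*n)*u[n]} = z(z - cos(w0))/(z^2 - 2z*cos(w0) + 1)
With w0 = 3pi/4: X(z) = z(z - cos(3pi/4))/(z^2 - 2z*cos(3pi/4) + 1)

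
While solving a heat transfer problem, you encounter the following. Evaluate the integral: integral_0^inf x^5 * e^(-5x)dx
This is a Gamma integral. Substitute u = 5x (du = 5 dx):
integral_0^inf x^5 * e^(-5x) dx = (1/5^6) integral_0^inf u^5 * e^(-u) du
= Gamma(6)/5^6 = 5!/5^6 = 120/15625

Answer: 24/3125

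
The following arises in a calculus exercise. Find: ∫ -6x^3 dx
Using power rule: ∫ -6x^3 dx = -6/4 x^4 + C = (-3/2)x^4 + C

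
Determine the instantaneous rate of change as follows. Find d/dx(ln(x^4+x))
Chain rule: d/dx[ln(u)]=u'/u where u=x^4+x
u'=4x^3+1

Answer: (4x^3+1)/(x^4+x)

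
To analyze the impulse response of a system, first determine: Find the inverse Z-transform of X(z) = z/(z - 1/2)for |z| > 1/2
Standard pair: z/(z-a) <-> a^n * u[n] for causal signals
With a=1/2: x[n]=(1/2)^n * u[n]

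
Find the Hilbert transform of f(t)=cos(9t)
The Hilbert transform shifts each frequency component by -pi/2.
H{cos(wt)}=sin(wt)
With w=9: H{cos(9t)}=sin(9t)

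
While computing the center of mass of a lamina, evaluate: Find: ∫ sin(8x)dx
Using substitution u=8x: ∫ sin(u) du/8=-cos(u)/8 + C

Answer: (-1/8)cos(8x) + C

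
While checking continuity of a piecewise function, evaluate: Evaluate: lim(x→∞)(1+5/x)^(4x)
Rewrite as [(1+5/x)^x]^4.
lim(1+5/x)^x=e^5, so limit=(e^5)^4=e^20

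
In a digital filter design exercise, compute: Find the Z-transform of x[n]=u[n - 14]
Using the time-shift property: Z{u[n-14]}=z^(-14)*z/(z-1)
=z^(-13)/(z-1)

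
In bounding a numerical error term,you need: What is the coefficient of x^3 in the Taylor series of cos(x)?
cos(x) has only even powers. Coefficient of x^3=0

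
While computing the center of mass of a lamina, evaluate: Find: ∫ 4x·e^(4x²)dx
Let u=4x², du=8x dx
∫ (1/2)e^u du=e^u/2 + C

Answer: e^(4x²)/2 + C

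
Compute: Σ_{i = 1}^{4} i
Using formula: Σ i^1 = n(n+1)/2 = 4·5/2 = 10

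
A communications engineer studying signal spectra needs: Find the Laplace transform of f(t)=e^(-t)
L{e^(at)}=1/(s-a)
L{e^(-t)}=1/(s + 1)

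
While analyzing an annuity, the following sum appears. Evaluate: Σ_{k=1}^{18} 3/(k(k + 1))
Partial fractions: 3/(k(k+1)) = 3/k - 3/(k+1)
Telescoping sum: 3(1-1/19) = 3·18/19

Answer: 54/19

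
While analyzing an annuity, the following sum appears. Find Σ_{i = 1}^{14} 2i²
=2·n(n+1)(2n+1)/6=2·14·15·29/6=2030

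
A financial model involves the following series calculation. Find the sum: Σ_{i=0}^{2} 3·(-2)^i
Geometric series: S=a(1 - r^n)/(1 - r)
a=3, r=-2, n=3
S=3(1+8)/3=9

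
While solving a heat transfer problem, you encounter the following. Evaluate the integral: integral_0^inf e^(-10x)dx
integral_0^inf e^(-10x) dx=[-1/10*e^(-10x)]_0^inf
=0 - (-1/10)=1/10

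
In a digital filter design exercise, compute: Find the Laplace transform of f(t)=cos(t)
L{cos(wt)} = s/(s² + w²)
L{cos(t)} = s/(s² + 1)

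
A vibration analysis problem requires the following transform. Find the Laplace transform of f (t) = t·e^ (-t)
L{t·e^(at)}=1/(s-a)²
L{t·e^(-t)}=1/(s+1)²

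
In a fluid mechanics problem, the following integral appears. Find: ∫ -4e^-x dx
Since d/dx[e^-x] = - e^-x, we get 4e^-x + C

Answer: 4e^-x + C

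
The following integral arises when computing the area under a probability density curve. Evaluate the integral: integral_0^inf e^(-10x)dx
integral_0^inf e^(-10x) dx=[-1/10 * e^(-10x)]_0^inf
=0 - (-1/10)=1/10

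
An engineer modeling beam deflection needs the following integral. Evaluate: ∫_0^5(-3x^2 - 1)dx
Step 1: Find antiderivative F(x) = -x^3 - x
Step 2: F(5) - F(0) = -130 - (0) = -130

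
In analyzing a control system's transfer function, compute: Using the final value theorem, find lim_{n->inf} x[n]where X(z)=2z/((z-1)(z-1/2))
Final value theorem: lim x[n]=lim_{z->1} (z-1) * X(z)
(z-1) * X(z)=2z/(z-1/2)
As z->1: 2/(1 - 1/2)=2/(1/2)=4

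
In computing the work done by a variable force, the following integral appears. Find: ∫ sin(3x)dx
Using substitution u=3x: ∫ sin(u) du/3=-cos(u)/3+C

Answer: (-1/3)cos(3x)+C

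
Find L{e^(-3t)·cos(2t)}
First shifting: L{e^(at)f(t)}=F(s-a)
L{cos(2t)}=s/(s² + 4)
Shift: (s + 3)/((s + 3)² + 4)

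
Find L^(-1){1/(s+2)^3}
L^(-1){1/(s-a)^n}=t^(n-1)·e^(at)/(n-1)!
Here a=-2, n=3: t^2·e^(-2t)/2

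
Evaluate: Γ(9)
Γ(n) = (n-1)! for positive integers
Γ(9) = 8! = 40320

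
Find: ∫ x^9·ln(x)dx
By parts: u = ln(x), dv = x^9 dx
du = 1/x dx, v = x^10/10
= x^10·ln(x)/10 - ∫ x^9/10 dx
= x^10·ln(x)/10 - x^10/100 + C

Answer: x^10(ln(x)/10 - 1/100) + C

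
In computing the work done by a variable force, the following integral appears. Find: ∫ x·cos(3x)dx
By parts: u=x, dv=cos(3x) dx
du=dx, v=sin(3x)/3
=x·sin(3x)/3 + cos(3x)/3² + C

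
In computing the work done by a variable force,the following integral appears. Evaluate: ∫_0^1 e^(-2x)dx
Antiderivative: (1/(-2))e^(-2x)
Evaluate: (1/(-2))(e^-2-1)

Answer: (e^-2-1)/(-2)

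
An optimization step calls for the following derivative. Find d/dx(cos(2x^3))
Chain rule: d/dx[cos(u)]=-sin(u)·u' where u=2x^3
u'=6x^2

Answer: -6x^2·sin(2x^3)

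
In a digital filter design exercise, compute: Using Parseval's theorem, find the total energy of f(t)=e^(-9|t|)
Parseval's theorem: E=integral |f(t)|^2 dt=(1/2pi) integral |F(omega)|^2 domega
E=integral_{-inf}^{inf} e^(-18|t|) dt=2*integral_0^inf e^(-18t) dt=2/(2*9)=1/9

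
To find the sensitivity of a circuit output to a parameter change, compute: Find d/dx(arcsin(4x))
d/dx[arcsin(u)] = u'/√(1-u²), u = 4x, u' = 4

Answer: 4/√(1 - 16x²)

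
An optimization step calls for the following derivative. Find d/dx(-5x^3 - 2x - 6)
Power rule: d/dx(ax^n) = n·a·x^(n-1)
Term by term: -15·x^2 - 2

Answer: -15x^2 - 2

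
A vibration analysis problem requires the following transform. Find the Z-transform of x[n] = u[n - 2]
Using the time-shift property: Z{u[n-2]}=z^(-2) * z/(z-1)
=z^(-1)/(z-1)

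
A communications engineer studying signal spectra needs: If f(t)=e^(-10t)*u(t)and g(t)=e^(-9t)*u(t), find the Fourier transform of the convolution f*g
By the convolution theorem: F{f*g}=F(omega)*G(omega)
F(omega)=1/(10+j*omega), G(omega)=1/(9+j*omega)
F{f*g}=1/((10+j*omega)(9+j*omega))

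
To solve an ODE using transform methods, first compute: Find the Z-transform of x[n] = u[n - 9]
Using the time-shift property: Z{u[n-9]} = z^(-9) * z/(z-1)
= z^(-8)/(z-1)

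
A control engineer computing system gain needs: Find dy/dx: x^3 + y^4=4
Differentiate: 3x^2+4y^3·(dy/dx)=0
dy/dx=-3x^2/(4y^3)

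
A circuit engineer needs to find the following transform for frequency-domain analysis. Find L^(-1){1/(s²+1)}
L^(-1){w/(s²+w²)} = sin(wt)
Here w = 1

Answer: sin(t)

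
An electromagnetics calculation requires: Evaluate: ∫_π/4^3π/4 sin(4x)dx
Antiderivative: -cos(4x)/4
Evaluate at bounds: [-cos(4·3π/4)/4] - [-cos(4·π/4)/4]
=(-(-1)+(-1))/4=0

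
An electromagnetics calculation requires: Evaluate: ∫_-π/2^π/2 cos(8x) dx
Antiderivative: sin(8x)/8
Evaluate at bounds: [sin(8·π/2)/8] - [sin(8·-π/2)/8]
=((0) - (0))/8=0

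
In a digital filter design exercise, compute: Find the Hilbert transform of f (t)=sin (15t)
The Hilbert transform shifts each frequency component by -pi/2.
H{sin(wt)} = -cos(wt)
With w = 15: H{sin(15t)} = -cos(15t)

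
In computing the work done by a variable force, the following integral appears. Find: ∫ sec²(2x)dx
Since d/dx[tan(2x)] = 2sec²(2x), integral = tan(2x)/2+C

Answer: (1/2)tan(2x)+C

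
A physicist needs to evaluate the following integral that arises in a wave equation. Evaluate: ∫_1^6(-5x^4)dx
Step 1: Find antiderivative F(x) = -x^5
Step 2: F(6) - F(1) = -7776 - (-1) = -7775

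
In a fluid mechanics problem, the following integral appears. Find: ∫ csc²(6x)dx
Since d/dx[-cot(6x)] = 6csc²(6x), integral = -cot(6x)/6 + C

Answer: (-1/6)cot(6x) + C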